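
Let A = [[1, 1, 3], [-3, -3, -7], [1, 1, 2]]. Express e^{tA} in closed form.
e^{tA} = [[t^2/2 + t + 1, t*(t + 2)/2, t*(t + 3)], [t*(-t - 6)/2, -t^2/2 - 3*t + 1, t*(-t - 7)], [t, t, 2*t + 1]]

A has Jordan form J = [[0, 1, 0], [0, 0, 1], [0, 0, 0]] with A = PJP^{-1}, so e^{tA} = P e^{tJ} P^{-1}.

For a Jordan block J_k(λ), e^{tJ_k(λ)} = e^{λt} · (I + tN + t^2 N^2/2! + ... + t^{k-1} N^{k-1}/(k-1)!) where N is the nilpotent superdiagonal part.

Assembling the blocks and conjugating back gives the entries of e^{tA} as shown above.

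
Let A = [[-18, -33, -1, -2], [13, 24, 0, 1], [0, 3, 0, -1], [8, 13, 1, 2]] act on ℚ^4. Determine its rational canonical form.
The invariant factors of A (the non-unit diagonal entries of the Smith normal form of xI - A over ℚ[x]) are (x - 5)(x + 1)(x^2 - 4x + 2), each dividing the next. The characteristic polynomial is their product, (x - 5)(x + 1)(x^2 - 4x + 2).

The rational canonical form is the block-diagonal matrix of companion matrices C(f_i):
R = [[0, 0, 0, 10], [1, 0, 0, -12], [0, 1, 0, -13], [0, 0, 1, 8]].

Note the characteristic polynomial does not split into linear factors over ℚ, so A has no Jordan form over ℚ; the rational canonical form exists over any field.

R = [[0, 0, 0, 10], [1, 0, 0, -12], [0, 1, 0, -13], [0, 0, 1, 8]]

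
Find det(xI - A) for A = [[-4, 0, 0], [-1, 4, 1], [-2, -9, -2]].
χ_A(x) = (x - 1)^2(x + 4)

xI - A = [[x + 4, 0, 0], [1, x - 4, -1], [2, 9, x + 2]].

Expanding det(xI - A) along the first row:
det(xI - A) = + (x + 4)·det([[x - 4, -1], [9, x + 2]]) - (0)·det([[1, -1], [2, x + 2]]) + (0)·det([[1, x - 4], [2, 9]]).

Evaluating gives χ_A(x) = x^3 + 2x^2 - 7x + 4 = (x - 1)^2(x + 4).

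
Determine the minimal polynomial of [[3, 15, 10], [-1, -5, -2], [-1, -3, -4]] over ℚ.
The characteristic polynomial factors as (x + 2)^3. The minimal polynomial is ∏(x - λ)^{k_λ} where k_λ is the size of the largest Jordan block at λ.

For λ = -2: rank(A + 2I) = 1, and the largest Jordan block has size 2 (the smallest k with rank((A + 2I)^k) = rank((A + 2I)^(k+1))).

So m_A(x) = (x + 2)^2.

m_A(x) = (x + 2)^2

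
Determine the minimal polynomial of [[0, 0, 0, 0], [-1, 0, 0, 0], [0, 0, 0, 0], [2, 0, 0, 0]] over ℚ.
The characteristic polynomial factors as x^4. The minimal polynomial is ∏(x - λ)^{k_λ} where k_λ is the size of the largest Jordan block at λ.

For λ = 0: rank(A) = 1, and the largest Jordan block has size 2 (the smallest k with rank(A^k) = rank(A^(k+1))).

So m_A(x) = x^2.

m_A(x) = x^2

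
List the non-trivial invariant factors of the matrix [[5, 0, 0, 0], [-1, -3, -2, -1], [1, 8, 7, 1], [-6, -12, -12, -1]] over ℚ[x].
x - 5, (x - 5)(x + 1)^2

The Jordan structure of A has elementary divisors (x + 1)^2, (x - 5), (x - 5). Arranging the block sizes at each eigenvalue in decreasing order and taking row products gives the invariant factors.

Invariant factors (smallest first, each dividing the next): x - 5, (x - 5)(x + 1)^2.

Check: the last factor (x - 5)(x + 1)^2 is the minimal polynomial, and the product (x - 5)^2(x + 1)^2 is the characteristic polynomial.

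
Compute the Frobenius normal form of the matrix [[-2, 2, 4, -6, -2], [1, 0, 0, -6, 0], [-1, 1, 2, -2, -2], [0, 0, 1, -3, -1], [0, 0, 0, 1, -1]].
R = [[0, 0, 0, 0, 0], [1, 0, 0, 0, 0], [0, 1, 0, 0, 0], [0, 0, 1, 0, -4], [0, 0, 0, 1, -4]]

The invariant factors of A (the non-unit diagonal entries of the Smith normal form of xI - A over ℚ[x]) are x^3(x + 2)^2, each dividing the next. The characteristic polynomial is their product, x^3(x + 2)^2.

The rational canonical form is the block-diagonal matrix of companion matrices C(f_i):
R = [[0, 0, 0, 0, 0], [1, 0, 0, 0, 0], [0, 1, 0, 0, 0], [0, 0, 1, 0, -4], [0, 0, 0, 1, -4]].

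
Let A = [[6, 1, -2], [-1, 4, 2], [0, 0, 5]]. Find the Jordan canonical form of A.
The characteristic polynomial is det(xI - A) = (x - 5)^3, so the eigenvalues are 5 (algebraic multiplicity 3).

For λ = 5: rank(A - 5I) = 1, rank((A - 5I)^2) = 0. The eigenspace has dimension 3 - 1 = 2, so there are 2 Jordan blocks; the rank sequence gives block sizes [2, 1].

Assembling the blocks gives the Jordan form J above.

J = [[5, 1, 0], [0, 5, 0], [0, 0, 5]]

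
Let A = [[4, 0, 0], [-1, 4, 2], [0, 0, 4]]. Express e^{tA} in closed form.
e^{tA} = [[e^{4*t}, 0, 0], [-t*e^{4*t}, e^{4*t}, 2*t*e^{4*t}], [0, 0, e^{4*t}]]

A has Jordan form J = [[4, 1, 0], [0, 4, 0], [0, 0, 4]] with A = PJP^{-1}, so e^{tA} = P e^{tJ} P^{-1}.

For a Jordan block J_k(λ), e^{tJ_k(λ)} = e^{λt} · (I + tN + t^2 N^2/2! + ... + t^{k-1} N^{k-1}/(k-1)!) where N is the nilpotent superdiagonal part.

Assembling the blocks and conjugating back gives the entries of e^{tA} as shown above.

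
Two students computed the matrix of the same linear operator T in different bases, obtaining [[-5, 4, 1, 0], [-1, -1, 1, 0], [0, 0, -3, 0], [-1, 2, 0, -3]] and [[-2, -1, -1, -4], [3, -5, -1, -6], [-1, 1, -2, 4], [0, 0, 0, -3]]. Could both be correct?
Two matrices over a field are similar if and only if they have the same invariant factors.

Both A and B have characteristic polynomial (x + 3)^4 and minimal polynomial (x + 3)^3. Computing further, both have invariant factors x + 3, (x + 3)^3. Hence A and B are similar.

Yes.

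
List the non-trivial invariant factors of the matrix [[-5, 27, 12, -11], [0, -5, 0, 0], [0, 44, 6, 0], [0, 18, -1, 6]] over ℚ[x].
(x - 6)^2(x + 5)^2

The Jordan structure of A has elementary divisors (x + 5)^2, (x - 6)^2. Arranging the block sizes at each eigenvalue in decreasing order and taking row products gives the invariant factors.

Invariant factors (smallest first, each dividing the next): (x - 6)^2(x + 5)^2.

Check: the last factor (x - 6)^2(x + 5)^2 is the minimal polynomial, and the product (x - 6)^2(x + 5)^2 is the characteristic polynomial.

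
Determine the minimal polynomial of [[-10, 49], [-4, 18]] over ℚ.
The characteristic polynomial factors as (x - 4)^2. The minimal polynomial is ∏(x - λ)^{k_λ} where k_λ is the size of the largest Jordan block at λ.

For λ = 4: rank(A - 4I) = 1, and the largest Jordan block has size 2 (the smallest k with rank((A - 4I)^k) = rank((A - 4I)^(k+1))).

So m_A(x) = (x - 4)^2.

m_A(x) = (x - 4)^2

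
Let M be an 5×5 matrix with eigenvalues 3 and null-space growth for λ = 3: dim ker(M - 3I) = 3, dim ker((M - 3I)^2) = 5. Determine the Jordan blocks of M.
Jordan blocks: (3, 2), (3, 2), (3, 1)

λ = 3: successive nullity increments [3, 2] count blocks of size ≥ k; block sizes are [2, 2, 1].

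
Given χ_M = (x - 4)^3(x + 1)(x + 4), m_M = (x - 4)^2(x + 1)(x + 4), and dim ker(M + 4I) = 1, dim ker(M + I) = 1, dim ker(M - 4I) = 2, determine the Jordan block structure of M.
Jordan blocks: (-4, 1), (-1, 1), (4, 2), (4, 1)

λ = -4: algebraic multiplicity 1 (exponent in χ_M), largest block size 1 (exponent in m_M), 1 block (geometric multiplicity). This forces block sizes [1].
λ = -1: algebraic multiplicity 1 (exponent in χ_M), largest block size 1 (exponent in m_M), 1 block (geometric multiplicity). This forces block sizes [1].
λ = 4: algebraic multiplicity 3 (exponent in χ_M), largest block size 2 (exponent in m_M), 2 blocks (geometric multiplicity). These force block sizes [2, 1].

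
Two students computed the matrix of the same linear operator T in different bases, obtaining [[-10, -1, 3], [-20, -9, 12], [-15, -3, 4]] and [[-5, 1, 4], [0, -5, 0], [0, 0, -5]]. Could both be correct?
Two matrices over a field are similar if and only if they have the same invariant factors.

Both A and B have characteristic polynomial (x + 5)^3 and minimal polynomial (x + 5)^2. Computing further, both have invariant factors x + 5, (x + 5)^2. Hence A and B are similar.

Yes.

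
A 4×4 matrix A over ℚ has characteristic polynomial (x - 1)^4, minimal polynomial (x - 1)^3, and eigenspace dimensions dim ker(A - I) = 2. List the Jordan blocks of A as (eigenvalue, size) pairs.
λ = 1: algebraic multiplicity 4 (exponent in χ_A), largest block size 3 (exponent in m_A), 2 blocks (geometric multiplicity). These force block sizes [3, 1].

Jordan blocks: (1, 3), (1, 1)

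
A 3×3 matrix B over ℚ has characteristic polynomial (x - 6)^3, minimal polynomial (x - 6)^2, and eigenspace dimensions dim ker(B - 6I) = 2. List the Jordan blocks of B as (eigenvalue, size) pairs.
λ = 6: algebraic multiplicity 3 (exponent in χ_B), largest block size 2 (exponent in m_B), 2 blocks (geometric multiplicity). These force block sizes [2, 1].

Jordan blocks: (6, 2), (6, 1)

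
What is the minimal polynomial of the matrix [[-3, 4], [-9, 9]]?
The characteristic polynomial factors as (x - 3)^2. The minimal polynomial is ∏(x - λ)^{k_λ} where k_λ is the size of the largest Jordan block at λ.

For λ = 3: rank(A - 3I) = 1, and the largest Jordan block has size 2 (the smallest k with rank((A - 3I)^k) = rank((A - 3I)^(k+1))).

So m_A(x) = (x - 3)^2.

m_A(x) = (x - 3)^2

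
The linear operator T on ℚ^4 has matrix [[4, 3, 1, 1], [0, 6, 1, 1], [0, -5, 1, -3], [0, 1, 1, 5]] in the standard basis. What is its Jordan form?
J = [[4, 1, 0, 0], [0, 4, 1, 0], [0, 0, 4, 0], [0, 0, 0, 4]]

The characteristic polynomial is det(xI - A) = (x - 4)^4, so the eigenvalues are 4 (algebraic multiplicity 4).

For λ = 4: rank(A - 4I) = 2, rank((A - 4I)^2) = 1, rank((A - 4I)^3) = 0. The eigenspace has dimension 4 - 2 = 2, so there are 2 Jordan blocks; the rank sequence gives block sizes [3, 1].

Assembling the blocks gives the Jordan form J above.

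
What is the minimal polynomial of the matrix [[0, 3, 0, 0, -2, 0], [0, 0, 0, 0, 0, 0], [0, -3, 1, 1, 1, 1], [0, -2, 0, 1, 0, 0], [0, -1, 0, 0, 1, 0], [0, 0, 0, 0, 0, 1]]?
The characteristic polynomial factors as x^2(x - 1)^4. The minimal polynomial is ∏(x - λ)^{k_λ} where k_λ is the size of the largest Jordan block at λ.

For λ = 0: rank(A) = 5, and the largest Jordan block has size 2 (the smallest k with rank(A^k) = rank(A^(k+1))).
For λ = 1: rank(A - I) = 3, and the largest Jordan block has size 2 (the smallest k with rank((A - I)^k) = rank((A - I)^(k+1))).

So m_A(x) = x^2(x - 1)^2.

m_A(x) = x^2(x - 1)^2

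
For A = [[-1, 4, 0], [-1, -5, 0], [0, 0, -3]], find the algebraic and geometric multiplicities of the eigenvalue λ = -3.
The characteristic polynomial is (x + 3)^3, so the factor x + 3 appears with exponent 3: the algebraic multiplicity is 3.

rank(A + 3I) = 1, so the eigenspace has dimension 3 - 1 = 2: the geometric multiplicity is 2.

Since 2 < 3, A is not diagonalizable.

algebraic multiplicity 3, geometric multiplicity 2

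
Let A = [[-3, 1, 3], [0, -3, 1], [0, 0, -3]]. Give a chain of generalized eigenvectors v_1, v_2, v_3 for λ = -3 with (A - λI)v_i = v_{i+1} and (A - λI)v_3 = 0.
We seek v_1 ∈ ker((A + 3I)^3) \ ker((A + 3I)^2), then set v_{i+1} = (A + 3I) v_i.

One such chain is v_1 = [[-4, -2, 1]]^T, v_2 = [[1, 1, 0]]^T, v_3 = [[1, 0, 0]]^T. Check: (A + 3I) v_3 = [[0, 0, 0]]^T = 0.

v_1 = [[-4, -2, 1]]^T, v_2 = [[1, 1, 0]]^T, v_3 = [[1, 0, 0]]^T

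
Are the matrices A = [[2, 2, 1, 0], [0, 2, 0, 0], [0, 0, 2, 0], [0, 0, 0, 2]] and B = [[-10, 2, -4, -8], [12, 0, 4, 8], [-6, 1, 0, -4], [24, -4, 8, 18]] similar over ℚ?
Yes.

Two matrices over a field are similar if and only if they have the same invariant factors.

Both A and B have characteristic polynomial (x - 2)^4 and minimal polynomial (x - 2)^2. Computing further, both have invariant factors x - 2, x - 2, (x - 2)^2. Hence A and B are similar.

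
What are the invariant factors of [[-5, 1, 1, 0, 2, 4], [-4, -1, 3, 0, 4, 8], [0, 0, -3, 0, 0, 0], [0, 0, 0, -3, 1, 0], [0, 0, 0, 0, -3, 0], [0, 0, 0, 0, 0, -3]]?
The Jordan structure of A has elementary divisors (x + 3)^3, (x + 3)^2, (x + 3). Arranging the block sizes at each eigenvalue in decreasing order and taking row products gives the invariant factors.

Invariant factors (smallest first, each dividing the next): x + 3, (x + 3)^2, (x + 3)^3.

Check: the last factor (x + 3)^3 is the minimal polynomial, and the product (x + 3)^6 is the characteristic polynomial.

x + 3, (x + 3)^2, (x + 3)^3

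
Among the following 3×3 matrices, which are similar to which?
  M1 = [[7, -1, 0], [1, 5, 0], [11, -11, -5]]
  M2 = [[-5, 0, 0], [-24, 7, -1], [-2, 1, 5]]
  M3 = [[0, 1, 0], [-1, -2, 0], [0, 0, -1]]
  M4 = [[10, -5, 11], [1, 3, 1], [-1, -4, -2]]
3 classes: {M1, M2}, {M3}, {M4}

Characteristic polynomials: χ_{M1} = (x - 6)^2(x + 5), χ_{M2} = (x - 6)^2(x + 5), χ_{M3} = (x + 1)^3, χ_{M4} = (x - 6)^2(x + 1).

{M1, M2}: invariant factors (x - 6)^2(x + 5).

{M3}: invariant factors x + 1, (x + 1)^2.

{M4}: invariant factors (x - 6)^2(x + 1).

Matrices are similar if and only if their invariant-factor lists agree; the partition into similarity classes is {M1, M2}, {M3}, {M4}.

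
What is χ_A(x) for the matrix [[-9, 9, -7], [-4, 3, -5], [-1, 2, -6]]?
χ_A(x) = (x + 4)^3

xI - A = [[x + 9, -9, 7], [4, x - 3, 5], [1, -2, x + 6]].

Expanding det(xI - A) along the first row:
det(xI - A) = + (x + 9)·det([[x - 3, 5], [-2, x + 6]]) - (-9)·det([[4, 5], [1, x + 6]]) + (7)·det([[4, x - 3], [1, -2]]).

Evaluating gives χ_A(x) = x^3 + 12x^2 + 48x + 64 = (x + 4)^3.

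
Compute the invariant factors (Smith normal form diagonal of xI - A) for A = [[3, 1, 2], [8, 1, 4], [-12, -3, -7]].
The Jordan structure of A has elementary divisors (x + 1)^2, (x + 1). Arranging the block sizes at each eigenvalue in decreasing order and taking row products gives the invariant factors.

Invariant factors (smallest first, each dividing the next): x + 1, (x + 1)^2.

Check: the last factor (x + 1)^2 is the minimal polynomial, and the product (x + 1)^3 is the characteristic polynomial.

x + 1, (x + 1)^2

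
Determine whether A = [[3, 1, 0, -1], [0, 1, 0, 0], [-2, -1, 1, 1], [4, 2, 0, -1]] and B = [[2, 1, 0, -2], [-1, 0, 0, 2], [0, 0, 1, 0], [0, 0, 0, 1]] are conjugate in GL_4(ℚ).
Yes.

Two matrices over a field are similar if and only if they have the same invariant factors.

Both A and B have characteristic polynomial (x - 1)^4 and minimal polynomial (x - 1)^2. Computing further, both have invariant factors x - 1, x - 1, (x - 1)^2. Hence A and B are similar.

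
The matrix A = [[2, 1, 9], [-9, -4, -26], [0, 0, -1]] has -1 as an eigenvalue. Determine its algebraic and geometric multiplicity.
algebraic multiplicity 3, geometric multiplicity 1

The characteristic polynomial is (x + 1)^3, so the factor x + 1 appears with exponent 3: the algebraic multiplicity is 3.

rank(A + I) = 2, so the eigenspace has dimension 3 - 2 = 1: the geometric multiplicity is 1.

Since 1 < 3, A is not diagonalizable.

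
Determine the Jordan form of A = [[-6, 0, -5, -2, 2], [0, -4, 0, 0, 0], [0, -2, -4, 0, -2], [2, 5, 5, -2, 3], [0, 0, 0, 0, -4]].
J = [[-4, 1, 0, 0, 0], [0, -4, 0, 0, 0], [0, 0, -4, 1, 0], [0, 0, 0, -4, 0], [0, 0, 0, 0, -4]]

The characteristic polynomial is det(xI - A) = (x + 4)^5, so the eigenvalues are -4 (algebraic multiplicity 5).

For λ = -4: rank(A + 4I) = 2, rank((A + 4I)^2) = 0. The eigenspace has dimension 5 - 2 = 3, so there are 3 Jordan blocks; the rank sequence gives block sizes [2, 2, 1].

Assembling the blocks gives the Jordan form J above.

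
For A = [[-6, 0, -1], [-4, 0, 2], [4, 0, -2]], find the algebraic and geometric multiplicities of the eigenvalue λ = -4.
The characteristic polynomial is x(x + 4)^2, so the factor x + 4 appears with exponent 2: the algebraic multiplicity is 2.

rank(A + 4I) = 2, so the eigenspace has dimension 3 - 2 = 1: the geometric multiplicity is 1.

Since 1 < 2, A is not diagonalizable.

algebraic multiplicity 2, geometric multiplicity 1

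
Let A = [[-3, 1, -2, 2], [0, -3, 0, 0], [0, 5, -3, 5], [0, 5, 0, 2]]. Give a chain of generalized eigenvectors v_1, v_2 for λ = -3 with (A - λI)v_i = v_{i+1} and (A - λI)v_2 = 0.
v_1 = [[-1, 1, -1, -1]]^T, v_2 = [[1, 0, 0, 0]]^T

We seek v_1 ∈ ker((A + 3I)^2) \ ker(A + 3I), then set v_{i+1} = (A + 3I) v_i.

One such chain is v_1 = [[-1, 1, -1, -1]]^T, v_2 = [[1, 0, 0, 0]]^T. Check: (A + 3I) v_2 = [[0, 0, 0, 0]]^T = 0.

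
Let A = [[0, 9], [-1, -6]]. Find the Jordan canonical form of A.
J = [[-3, 1], [0, -3]]

The characteristic polynomial is det(xI - A) = (x + 3)^2, so the eigenvalues are -3 (algebraic multiplicity 2).

For λ = -3: rank(A + 3I) = 1, rank((A + 3I)^2) = 0. The eigenspace has dimension 2 - 1 = 1, so there is 1 Jordan block; the rank sequence gives block sizes [2].

Assembling the blocks gives the Jordan form J above.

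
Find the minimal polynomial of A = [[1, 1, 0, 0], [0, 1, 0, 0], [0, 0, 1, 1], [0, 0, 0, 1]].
The characteristic polynomial factors as (x - 1)^4. The minimal polynomial is ∏(x - λ)^{k_λ} where k_λ is the size of the largest Jordan block at λ.

For λ = 1: rank(A - I) = 2, and the largest Jordan block has size 2 (the smallest k with rank((A - I)^k) = rank((A - I)^(k+1))).

So m_A(x) = (x - 1)^2.

m_A(x) = (x - 1)^2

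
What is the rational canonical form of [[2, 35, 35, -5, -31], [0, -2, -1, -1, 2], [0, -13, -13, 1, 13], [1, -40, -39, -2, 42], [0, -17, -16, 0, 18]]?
The invariant factors of A (the non-unit diagonal entries of the Smith normal form of xI - A over ℚ[x]) are (x - 6)(x - 1)(x + 3)(x^2 + x + 4), each dividing the next. The characteristic polynomial is their product, (x - 6)(x - 1)(x + 3)(x^2 + x + 4).

The rational canonical form is the block-diagonal matrix of companion matrices C(f_i):
R = [[0, 0, 0, 0, -72], [1, 0, 0, 0, 42], [0, 1, 0, 0, 13], [0, 0, 1, 0, 15], [0, 0, 0, 1, 3]].

Note the characteristic polynomial does not split into linear factors over ℚ, so A has no Jordan form over ℚ; the rational canonical form exists over any field.

R = [[0, 0, 0, 0, -72], [1, 0, 0, 0, 42], [0, 1, 0, 0, 13], [0, 0, 1, 0, 15], [0, 0, 0, 1, 3]]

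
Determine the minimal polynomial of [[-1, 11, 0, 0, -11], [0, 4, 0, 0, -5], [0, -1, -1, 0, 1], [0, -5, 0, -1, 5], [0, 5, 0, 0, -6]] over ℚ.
m_A(x) = (x + 1)^2

The characteristic polynomial factors as (x + 1)^5. The minimal polynomial is ∏(x - λ)^{k_λ} where k_λ is the size of the largest Jordan block at λ.

For λ = -1: rank(A + I) = 1, and the largest Jordan block has size 2 (the smallest k with rank((A + I)^k) = rank((A + I)^(k+1))).

So m_A(x) = (x + 1)^2.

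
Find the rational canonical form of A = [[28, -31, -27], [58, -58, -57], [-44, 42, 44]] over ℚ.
R = [[0, 0, 72], [1, 0, -60], [0, 1, 14]]

The invariant factors of A (the non-unit diagonal entries of the Smith normal form of xI - A over ℚ[x]) are (x - 6)^2(x - 2), each dividing the next. The characteristic polynomial is their product, (x - 6)^2(x - 2).

The rational canonical form is the block-diagonal matrix of companion matrices C(f_i):
R = [[0, 0, 72], [1, 0, -60], [0, 1, 14]].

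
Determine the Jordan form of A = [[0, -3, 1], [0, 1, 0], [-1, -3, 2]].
The characteristic polynomial is det(xI - A) = (x - 1)^3, so the eigenvalues are 1 (algebraic multiplicity 3).

For λ = 1: rank(A - I) = 1, rank((A - I)^2) = 0. The eigenspace has dimension 3 - 1 = 2, so there are 2 Jordan blocks; the rank sequence gives block sizes [2, 1].

Assembling the blocks gives the Jordan form J above.

J = [[1, 1, 0], [0, 1, 0], [0, 0, 1]]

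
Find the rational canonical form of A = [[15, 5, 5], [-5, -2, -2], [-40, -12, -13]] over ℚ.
The invariant factors of A (the non-unit diagonal entries of the Smith normal form of xI - A over ℚ[x]) are x^3 + 2x - 5, each dividing the next. The characteristic polynomial is their product, x^3 + 2x - 5.

The rational canonical form is the block-diagonal matrix of companion matrices C(f_i):
R = [[0, 0, 5], [1, 0, -2], [0, 1, 0]].

Note the characteristic polynomial does not split into linear factors over ℚ, so A has no Jordan form over ℚ; the rational canonical form exists over any field.

R = [[0, 0, 5], [1, 0, -2], [0, 1, 0]]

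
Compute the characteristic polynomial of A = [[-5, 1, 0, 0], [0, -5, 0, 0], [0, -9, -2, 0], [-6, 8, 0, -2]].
χ_A(x) = (x + 2)^2(x + 5)^2

xI - A = [[x + 5, -1, 0, 0], [0, x + 5, 0, 0], [0, 9, x + 2, 0], [6, -8, 0, x + 2]].

Expanding det(xI - A) along the first row:
det(xI - A) = + (x + 5)·det([[x + 5, 0, 0], [9, x + 2, 0], [-8, 0, x + 2]]) - (-1)·det([[0, 0, 0], [0, x + 2, 0], [6, 0, x + 2]]) + (0)·det([[0, x + 5, 0], [0, 9, 0], [6, -8, x + 2]]) - (0)·det([[0, x + 5, 0], [0, 9, x + 2], [6, -8, 0]]).

Evaluating gives χ_A(x) = x^4 + 14x^3 + 69x^2 + 140x + 100 = (x + 2)^2(x + 5)^2.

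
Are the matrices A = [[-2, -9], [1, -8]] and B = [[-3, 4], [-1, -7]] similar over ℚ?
Yes.

Two matrices over a field are similar if and only if they have the same invariant factors.

Both A and B have characteristic polynomial (x + 5)^2 and minimal polynomial (x + 5)^2. Computing further, both have invariant factors (x + 5)^2. Hence A and B are similar.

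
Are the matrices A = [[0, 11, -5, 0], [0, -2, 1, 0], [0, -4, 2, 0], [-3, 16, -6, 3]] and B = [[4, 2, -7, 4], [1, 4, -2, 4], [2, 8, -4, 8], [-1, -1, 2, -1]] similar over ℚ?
Two matrices over a field are similar if and only if they have the same invariant factors.

Both A and B have characteristic polynomial x^3(x - 3) and minimal polynomial x^3(x - 3). Computing further, both have invariant factors x^3(x - 3). Hence A and B are similar.

Yes.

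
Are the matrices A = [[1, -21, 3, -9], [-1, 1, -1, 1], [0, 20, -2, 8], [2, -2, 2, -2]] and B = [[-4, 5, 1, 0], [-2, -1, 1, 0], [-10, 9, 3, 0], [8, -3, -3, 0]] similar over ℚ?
Yes.

Two matrices over a field are similar if and only if they have the same invariant factors.

Both A and B have characteristic polynomial x^3(x + 2) and minimal polynomial x^2(x + 2). Computing further, both have invariant factors x, x^2(x + 2). Hence A and B are similar.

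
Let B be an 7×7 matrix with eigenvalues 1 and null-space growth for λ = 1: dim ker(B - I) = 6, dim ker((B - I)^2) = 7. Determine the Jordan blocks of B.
λ = 1: successive nullity increments [6, 1] count blocks of size ≥ k; block sizes are [2, 1, 1, 1, 1, 1].

Jordan blocks: (1, 2), (1, 1), (1, 1), (1, 1), (1, 1), (1, 1)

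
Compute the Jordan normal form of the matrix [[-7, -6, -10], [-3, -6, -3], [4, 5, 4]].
The characteristic polynomial is det(xI - A) = (x + 3)^3, so the eigenvalues are -3 (algebraic multiplicity 3).

For λ = -3: rank(A + 3I) = 2, rank((A + 3I)^2) = 1, rank((A + 3I)^3) = 0. The eigenspace has dimension 3 - 2 = 1, so there is 1 Jordan block; the rank sequence gives block sizes [3].

Assembling the blocks gives the Jordan form J above.

J = [[-3, 1, 0], [0, -3, 1], [0, 0, -3]]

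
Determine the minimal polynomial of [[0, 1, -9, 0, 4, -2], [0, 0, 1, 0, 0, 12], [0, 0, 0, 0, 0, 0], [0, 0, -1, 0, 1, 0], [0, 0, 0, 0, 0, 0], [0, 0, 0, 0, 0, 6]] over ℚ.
m_A(x) = x^3(x - 6)

The characteristic polynomial factors as x^5(x - 6). The minimal polynomial is ∏(x - λ)^{k_λ} where k_λ is the size of the largest Jordan block at λ.

For λ = 0: rank(A) = 4, and the largest Jordan block has size 3 (the smallest k with rank(A^k) = rank(A^(k+1))).
For λ = 6: rank(A - 6I) = 5, and the largest Jordan block has size 1 (the smallest k with rank((A - 6I)^k) = rank((A - 6I)^(k+1))).

So m_A(x) = x^3(x - 6).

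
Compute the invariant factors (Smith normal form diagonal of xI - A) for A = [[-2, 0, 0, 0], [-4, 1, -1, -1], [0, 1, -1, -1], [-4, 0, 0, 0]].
x, x^2(x + 2)

The Jordan structure of A has elementary divisors (x + 2), x^2, x. Arranging the block sizes at each eigenvalue in decreasing order and taking row products gives the invariant factors.

Invariant factors (smallest first, each dividing the next): x, x^2(x + 2).

Check: the last factor x^2(x + 2) is the minimal polynomial, and the product x^3(x + 2) is the characteristic polynomial.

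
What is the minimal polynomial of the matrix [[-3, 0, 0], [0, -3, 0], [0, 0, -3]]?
m_A(x) = x + 3

The characteristic polynomial factors as (x + 3)^3. The minimal polynomial is ∏(x - λ)^{k_λ} where k_λ is the size of the largest Jordan block at λ.

For λ = -3: rank(A + 3I) = 0, and the largest Jordan block has size 1 (the smallest k with rank((A + 3I)^k) = rank((A + 3I)^(k+1))).

So m_A(x) = x + 3.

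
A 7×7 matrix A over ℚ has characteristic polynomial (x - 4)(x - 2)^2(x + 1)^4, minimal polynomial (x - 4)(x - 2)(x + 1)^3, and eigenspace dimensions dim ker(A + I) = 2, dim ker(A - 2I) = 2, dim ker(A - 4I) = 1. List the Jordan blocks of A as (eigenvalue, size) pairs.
λ = -1: algebraic multiplicity 4 (exponent in χ_A), largest block size 3 (exponent in m_A), 2 blocks (geometric multiplicity). These force block sizes [3, 1].
λ = 2: algebraic multiplicity 2 (exponent in χ_A), largest block size 1 (exponent in m_A), 2 blocks (geometric multiplicity). These force block sizes [1, 1].
λ = 4: algebraic multiplicity 1 (exponent in χ_A), largest block size 1 (exponent in m_A), 1 block (geometric multiplicity). This forces block sizes [1].

Jordan blocks: (-1, 3), (-1, 1), (2, 1), (2, 1), (4, 1)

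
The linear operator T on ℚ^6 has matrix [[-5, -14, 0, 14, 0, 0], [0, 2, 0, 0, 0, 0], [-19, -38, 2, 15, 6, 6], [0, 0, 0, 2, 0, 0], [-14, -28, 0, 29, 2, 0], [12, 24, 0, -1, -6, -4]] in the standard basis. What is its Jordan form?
J = [[-5, 0, 0, 0, 0, 0], [0, -4, 0, 0, 0, 0], [0, 0, 2, 1, 0, 0], [0, 0, 0, 2, 0, 0], [0, 0, 0, 0, 2, 0], [0, 0, 0, 0, 0, 2]]

The characteristic polynomial is det(xI - A) = (x - 2)^4(x + 4)(x + 5), so the eigenvalues are -5 (algebraic multiplicity 1), -4 (algebraic multiplicity 1), 2 (algebraic multiplicity 4).

For λ = -5: algebraic multiplicity 1 gives one 1×1 block.

For λ = -4: algebraic multiplicity 1 gives one 1×1 block.

For λ = 2: rank(A - 2I) = 3, rank((A - 2I)^2) = 2. The eigenspace has dimension 6 - 3 = 3, so there are 3 Jordan blocks; the rank sequence gives block sizes [2, 1, 1].

Assembling the blocks gives the Jordan form J above.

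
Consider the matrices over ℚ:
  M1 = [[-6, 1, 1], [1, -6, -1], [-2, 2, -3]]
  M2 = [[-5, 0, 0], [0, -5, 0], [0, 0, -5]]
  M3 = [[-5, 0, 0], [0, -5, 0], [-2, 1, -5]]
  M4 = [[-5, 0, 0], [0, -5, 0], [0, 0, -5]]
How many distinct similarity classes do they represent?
Characteristic polynomials: χ_{M1} = (x + 5)^3, χ_{M2} = (x + 5)^3, χ_{M3} = (x + 5)^3, χ_{M4} = (x + 5)^3.

{M1, M3}: invariant factors x + 5, (x + 5)^2.

{M2, M4}: invariant factors x + 5, x + 5, x + 5.

Matrices are similar if and only if their invariant-factor lists agree; the partition into similarity classes is {M1, M3}, {M2, M4}.

2 classes: {M1, M3}, {M2, M4}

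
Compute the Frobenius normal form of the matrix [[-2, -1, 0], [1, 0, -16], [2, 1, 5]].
R = [[0, 0, 5], [1, 0, -7], [0, 1, 3]]

The invariant factors of A (the non-unit diagonal entries of the Smith normal form of xI - A over ℚ[x]) are (x - 1)(x^2 - 2x + 5), each dividing the next. The characteristic polynomial is their product, (x - 1)(x^2 - 2x + 5).

The rational canonical form is the block-diagonal matrix of companion matrices C(f_i):
R = [[0, 0, 5], [1, 0, -7], [0, 1, 3]].

Note the characteristic polynomial does not split into linear factors over ℚ, so A has no Jordan form over ℚ; the rational canonical form exists over any field.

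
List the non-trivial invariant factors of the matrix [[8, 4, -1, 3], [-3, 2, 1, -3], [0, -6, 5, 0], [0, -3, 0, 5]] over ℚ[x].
x - 5, (x - 5)^3

The Jordan structure of A has elementary divisors (x - 5)^3, (x - 5). Arranging the block sizes at each eigenvalue in decreasing order and taking row products gives the invariant factors.

Invariant factors (smallest first, each dividing the next): x - 5, (x - 5)^3.

Check: the last factor (x - 5)^3 is the minimal polynomial, and the product (x - 5)^4 is the characteristic polynomial.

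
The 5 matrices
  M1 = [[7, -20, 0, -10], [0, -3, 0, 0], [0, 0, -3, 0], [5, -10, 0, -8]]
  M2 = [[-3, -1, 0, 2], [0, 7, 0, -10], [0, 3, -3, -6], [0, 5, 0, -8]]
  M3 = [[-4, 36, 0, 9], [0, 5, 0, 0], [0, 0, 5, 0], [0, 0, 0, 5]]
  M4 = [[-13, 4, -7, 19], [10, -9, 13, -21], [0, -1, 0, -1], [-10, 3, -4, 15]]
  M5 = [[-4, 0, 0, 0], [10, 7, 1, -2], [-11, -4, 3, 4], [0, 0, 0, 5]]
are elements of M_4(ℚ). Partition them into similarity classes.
Characteristic polynomials: χ_{M1} = (x - 2)(x + 3)^3, χ_{M2} = (x - 2)(x + 3)^3, χ_{M3} = (x - 5)^3(x + 4), χ_{M4} = (x - 2)(x + 3)^3, χ_{M5} = (x - 5)^3(x + 4).

{M1}: invariant factors x + 3, x + 3, (x - 2)(x + 3).

{M2, M4}: invariant factors x + 3, (x - 2)(x + 3)^2.

{M3}: invariant factors x - 5, x - 5, (x - 5)(x + 4).

{M5}: invariant factors x - 5, (x - 5)^2(x + 4).

Matrices are similar if and only if their invariant-factor lists agree; the partition into similarity classes is {M1}, {M2, M4}, {M3}, {M5}.

4 classes: {M1}, {M2, M4}, {M3}, {M5}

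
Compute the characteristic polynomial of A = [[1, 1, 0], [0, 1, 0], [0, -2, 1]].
xI - A = [[x - 1, -1, 0], [0, x - 1, 0], [0, 2, x - 1]].

Expanding det(xI - A) along the first row:
det(xI - A) = + (x - 1)·det([[x - 1, 0], [2, x - 1]]) - (-1)·det([[0, 0], [0, x - 1]]) + (0)·det([[0, x - 1], [0, 2]]).

Evaluating gives χ_A(x) = x^3 - 3x^2 + 3x - 1 = (x - 1)^3.

χ_A(x) = (x - 1)^3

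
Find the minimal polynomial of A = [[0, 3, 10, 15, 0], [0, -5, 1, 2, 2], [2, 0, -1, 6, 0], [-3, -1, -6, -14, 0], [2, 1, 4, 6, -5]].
The characteristic polynomial factors as (x + 5)^5. The minimal polynomial is ∏(x - λ)^{k_λ} where k_λ is the size of the largest Jordan block at λ.

For λ = -5: rank(A + 5I) = 3, and the largest Jordan block has size 3 (the smallest k with rank((A + 5I)^k) = rank((A + 5I)^(k+1))).

So m_A(x) = (x + 5)^3.

m_A(x) = (x + 5)^3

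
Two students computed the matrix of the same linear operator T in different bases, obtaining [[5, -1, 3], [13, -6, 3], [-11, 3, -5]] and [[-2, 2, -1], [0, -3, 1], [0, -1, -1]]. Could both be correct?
Yes.

Two matrices over a field are similar if and only if they have the same invariant factors.

Both A and B have characteristic polynomial (x + 2)^3 and minimal polynomial (x + 2)^3. Computing further, both have invariant factors (x + 2)^3. Hence A and B are similar.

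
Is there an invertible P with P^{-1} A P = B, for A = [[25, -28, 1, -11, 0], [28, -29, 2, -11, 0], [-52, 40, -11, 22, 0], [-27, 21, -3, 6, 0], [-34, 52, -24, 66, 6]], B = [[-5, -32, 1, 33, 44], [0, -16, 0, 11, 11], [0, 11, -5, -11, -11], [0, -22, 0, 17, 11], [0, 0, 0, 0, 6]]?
No.

Both have characteristic polynomial (x - 6)^2(x + 5)^3, but the minimal polynomial of A is (x - 6)(x + 5)^3 while the minimal polynomial of B is (x - 6)(x + 5)^2. The minimal polynomial is a similarity invariant, so A and B are not similar.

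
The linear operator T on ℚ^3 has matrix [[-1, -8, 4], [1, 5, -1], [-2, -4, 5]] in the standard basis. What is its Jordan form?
J = [[3, 1, 0], [0, 3, 0], [0, 0, 3]]

The characteristic polynomial is det(xI - A) = (x - 3)^3, so the eigenvalues are 3 (algebraic multiplicity 3).

For λ = 3: rank(A - 3I) = 1, rank((A - 3I)^2) = 0. The eigenspace has dimension 3 - 1 = 2, so there are 2 Jordan blocks; the rank sequence gives block sizes [2, 1].

Assembling the blocks gives the Jordan form J above.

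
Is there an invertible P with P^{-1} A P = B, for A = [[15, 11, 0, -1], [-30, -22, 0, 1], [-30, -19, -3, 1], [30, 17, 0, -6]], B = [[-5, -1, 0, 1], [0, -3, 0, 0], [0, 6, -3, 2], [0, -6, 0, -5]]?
Yes.

Two matrices over a field are similar if and only if they have the same invariant factors.

Both A and B have characteristic polynomial (x + 3)^2(x + 5)^2 and minimal polynomial (x + 3)(x + 5)^2. Computing further, both have invariant factors x + 3, (x + 3)(x + 5)^2. Hence A and B are similar.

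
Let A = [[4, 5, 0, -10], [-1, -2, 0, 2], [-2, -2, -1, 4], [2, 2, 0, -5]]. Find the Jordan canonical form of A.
The characteristic polynomial is det(xI - A) = (x + 1)^4, so the eigenvalues are -1 (algebraic multiplicity 4).

For λ = -1: rank(A + I) = 1, rank((A + I)^2) = 0. The eigenspace has dimension 4 - 1 = 3, so there are 3 Jordan blocks; the rank sequence gives block sizes [2, 1, 1].

Assembling the blocks gives the Jordan form J above.

J = [[-1, 1, 0, 0], [0, -1, 0, 0], [0, 0, -1, 0], [0, 0, 0, -1]]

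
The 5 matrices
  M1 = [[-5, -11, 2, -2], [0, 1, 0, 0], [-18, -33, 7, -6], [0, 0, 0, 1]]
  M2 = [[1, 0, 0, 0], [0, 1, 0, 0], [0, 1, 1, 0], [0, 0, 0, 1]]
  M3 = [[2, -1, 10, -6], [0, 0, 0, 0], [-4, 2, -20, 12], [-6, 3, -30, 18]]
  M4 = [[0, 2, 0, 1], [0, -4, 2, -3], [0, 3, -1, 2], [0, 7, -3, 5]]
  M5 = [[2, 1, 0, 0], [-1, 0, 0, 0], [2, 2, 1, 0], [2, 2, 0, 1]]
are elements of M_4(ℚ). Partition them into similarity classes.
Characteristic polynomials: χ_{M1} = (x - 1)^4, χ_{M2} = (x - 1)^4, χ_{M3} = x^4, χ_{M4} = x^4, χ_{M5} = (x - 1)^4.

{M1, M2, M5}: invariant factors x - 1, x - 1, (x - 1)^2.

{M3}: invariant factors x, x, x^2.

{M4}: invariant factors x, x^3.

Matrices are similar if and only if their invariant-factor lists agree; the partition into similarity classes is {M1, M2, M5}, {M3}, {M4}.

3 classes: {M1, M2, M5}, {M3}, {M4}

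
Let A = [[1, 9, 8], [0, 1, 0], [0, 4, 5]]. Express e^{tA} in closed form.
e^{tA} = [[e^{t}, (t + 2*e^{4*t} - 2)*e^{t}, 2*(e^{4*t} - 1)*e^{t}], [0, e^{t}, 0], [0, e^{5*t} - e^{t}, e^{5*t}]]

A has Jordan form J = [[1, 1, 0], [0, 1, 0], [0, 0, 5]] with A = PJP^{-1}, so e^{tA} = P e^{tJ} P^{-1}.

For a Jordan block J_k(λ), e^{tJ_k(λ)} = e^{λt} · (I + tN + t^2 N^2/2! + ... + t^{k-1} N^{k-1}/(k-1)!) where N is the nilpotent superdiagonal part.

Assembling the blocks and conjugating back gives the entries of e^{tA} as shown above.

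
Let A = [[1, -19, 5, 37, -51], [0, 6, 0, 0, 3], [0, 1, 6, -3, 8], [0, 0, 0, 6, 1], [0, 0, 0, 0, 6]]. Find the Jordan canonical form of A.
J = [[1, 0, 0, 0, 0], [0, 6, 1, 0, 0], [0, 0, 6, 0, 0], [0, 0, 0, 6, 1], [0, 0, 0, 0, 6]]

The characteristic polynomial is det(xI - A) = (x - 6)^4(x - 1), so the eigenvalues are 1 (algebraic multiplicity 1), 6 (algebraic multiplicity 4).

For λ = 1: algebraic multiplicity 1 gives one 1×1 block.

For λ = 6: rank(A - 6I) = 3, rank((A - 6I)^2) = 1. The eigenspace has dimension 5 - 3 = 2, so there are 2 Jordan blocks; the rank sequence gives block sizes [2, 2].

Assembling the blocks gives the Jordan form J above.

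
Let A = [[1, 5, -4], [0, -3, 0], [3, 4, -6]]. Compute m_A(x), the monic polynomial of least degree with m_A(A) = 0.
m_A(x) = (x + 2)(x + 3)^2

The characteristic polynomial factors as (x + 2)(x + 3)^2. The minimal polynomial is ∏(x - λ)^{k_λ} where k_λ is the size of the largest Jordan block at λ.

For λ = -3: rank(A + 3I) = 2, and the largest Jordan block has size 2 (the smallest k with rank((A + 3I)^k) = rank((A + 3I)^(k+1))).
For λ = -2: rank(A + 2I) = 2, and the largest Jordan block has size 1 (the smallest k with rank((A + 2I)^k) = rank((A + 2I)^(k+1))).

So m_A(x) = (x + 2)(x + 3)^2.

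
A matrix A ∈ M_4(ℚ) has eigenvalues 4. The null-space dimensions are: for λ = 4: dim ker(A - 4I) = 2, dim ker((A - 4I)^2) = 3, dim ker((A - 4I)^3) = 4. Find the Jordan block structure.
λ = 4: successive nullity increments [2, 1, 1] count blocks of size ≥ k; block sizes are [3, 1].

Jordan blocks: (4, 3), (4, 1)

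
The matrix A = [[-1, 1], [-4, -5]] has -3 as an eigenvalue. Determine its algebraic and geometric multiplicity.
algebraic multiplicity 2, geometric multiplicity 1

The characteristic polynomial is (x + 3)^2, so the factor x + 3 appears with exponent 2: the algebraic multiplicity is 2.

rank(A + 3I) = 1, so the eigenspace has dimension 2 - 1 = 1: the geometric multiplicity is 1.

Since 1 < 2, A is not diagonalizable.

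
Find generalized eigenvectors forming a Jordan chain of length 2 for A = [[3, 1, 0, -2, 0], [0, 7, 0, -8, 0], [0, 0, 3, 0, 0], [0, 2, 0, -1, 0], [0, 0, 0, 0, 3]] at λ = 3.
v_1 = [[-2, 1, 0, 0, -2]]^T, v_2 = [[1, 4, 0, 2, 0]]^T

We seek v_1 ∈ ker((A - 3I)^2) \ ker(A - 3I), then set v_{i+1} = (A - 3I) v_i.

One such chain is v_1 = [[-2, 1, 0, 0, -2]]^T, v_2 = [[1, 4, 0, 2, 0]]^T. Check: (A - 3I) v_2 = [[0, 0, 0, 0, 0]]^T = 0.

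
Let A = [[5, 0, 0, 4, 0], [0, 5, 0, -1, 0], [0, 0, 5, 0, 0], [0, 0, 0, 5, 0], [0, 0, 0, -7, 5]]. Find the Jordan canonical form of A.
The characteristic polynomial is det(xI - A) = (x - 5)^5, so the eigenvalues are 5 (algebraic multiplicity 5).

For λ = 5: rank(A - 5I) = 1, rank((A - 5I)^2) = 0. The eigenspace has dimension 5 - 1 = 4, so there are 4 Jordan blocks; the rank sequence gives block sizes [2, 1, 1, 1].

Assembling the blocks gives the Jordan form J above.

J = [[5, 1, 0, 0, 0], [0, 5, 0, 0, 0], [0, 0, 5, 0, 0], [0, 0, 0, 5, 0], [0, 0, 0, 0, 5]]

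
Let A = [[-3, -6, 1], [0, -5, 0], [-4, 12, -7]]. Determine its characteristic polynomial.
χ_A(x) = (x + 5)^3

xI - A = [[x + 3, 6, -1], [0, x + 5, 0], [4, -12, x + 7]].

Expanding det(xI - A) along the first row:
det(xI - A) = + (x + 3)·det([[x + 5, 0], [-12, x + 7]]) - (6)·det([[0, 0], [4, x + 7]]) + (-1)·det([[0, x + 5], [4, -12]]).

Evaluating gives χ_A(x) = x^3 + 15x^2 + 75x + 125 = (x + 5)^3.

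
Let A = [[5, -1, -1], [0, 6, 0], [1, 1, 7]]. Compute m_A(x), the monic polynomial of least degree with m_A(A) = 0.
The characteristic polynomial factors as (x - 6)^3. The minimal polynomial is ∏(x - λ)^{k_λ} where k_λ is the size of the largest Jordan block at λ.

For λ = 6: rank(A - 6I) = 1, and the largest Jordan block has size 2 (the smallest k with rank((A - 6I)^k) = rank((A - 6I)^(k+1))).

So m_A(x) = (x - 6)^2.

m_A(x) = (x - 6)^2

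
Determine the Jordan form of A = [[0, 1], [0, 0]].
The characteristic polynomial is det(xI - A) = x^2, so the eigenvalues are 0 (algebraic multiplicity 2).

For λ = 0: rank(A) = 1, rank(A^2) = 0. The eigenspace has dimension 2 - 1 = 1, so there is 1 Jordan block; the rank sequence gives block sizes [2].

Assembling the blocks gives the Jordan form J above.

J = [[0, 1], [0, 0]]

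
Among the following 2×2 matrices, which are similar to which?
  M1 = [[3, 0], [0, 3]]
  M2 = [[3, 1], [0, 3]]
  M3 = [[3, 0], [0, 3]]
Characteristic polynomials: χ_{M1} = (x - 3)^2, χ_{M2} = (x - 3)^2, χ_{M3} = (x - 3)^2.

{M1, M3}: invariant factors x - 3, x - 3.

{M2}: invariant factors (x - 3)^2.

Matrices are similar if and only if their invariant-factor lists agree; the partition into similarity classes is {M1, M3}, {M2}.

2 classes: {M1, M3}, {M2}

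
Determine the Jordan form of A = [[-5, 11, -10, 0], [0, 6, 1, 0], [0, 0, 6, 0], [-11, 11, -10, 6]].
The characteristic polynomial is det(xI - A) = (x - 6)^3(x + 5), so the eigenvalues are -5 (algebraic multiplicity 1), 6 (algebraic multiplicity 3).

For λ = -5: algebraic multiplicity 1 gives one 1×1 block.

For λ = 6: rank(A - 6I) = 2, rank((A - 6I)^2) = 1. The eigenspace has dimension 4 - 2 = 2, so there are 2 Jordan blocks; the rank sequence gives block sizes [2, 1].

Assembling the blocks gives the Jordan form J above.

J = [[-5, 0, 0, 0], [0, 6, 1, 0], [0, 0, 6, 0], [0, 0, 0, 6]]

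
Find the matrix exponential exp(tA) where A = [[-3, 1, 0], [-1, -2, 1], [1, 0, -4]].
e^{tA} = [[(2 - t^2)*e^{-3*t}/2, t*(t + 2)*e^{-3*t}/2, t^2*e^{-3*t}/2], [-t*e^{-3*t}, (t + 1)*e^{-3*t}, t*e^{-3*t}], [t*(2 - t)*e^{-3*t}/2, t^2*e^{-3*t}/2, (t^2/2 - t + 1)*e^{-3*t}]]

A has Jordan form J = [[-3, 1, 0], [0, -3, 1], [0, 0, -3]] with A = PJP^{-1}, so e^{tA} = P e^{tJ} P^{-1}.

For a Jordan block J_k(λ), e^{tJ_k(λ)} = e^{λt} · (I + tN + t^2 N^2/2! + ... + t^{k-1} N^{k-1}/(k-1)!) where N is the nilpotent superdiagonal part.

Assembling the blocks and conjugating back gives the entries of e^{tA} as shown above.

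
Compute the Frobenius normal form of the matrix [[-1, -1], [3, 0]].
The invariant factors of A (the non-unit diagonal entries of the Smith normal form of xI - A over ℚ[x]) are x^2 + x + 3, each dividing the next. The characteristic polynomial is their product, x^2 + x + 3.

The rational canonical form is the block-diagonal matrix of companion matrices C(f_i):
R = [[0, -3], [1, -1]].

Note the characteristic polynomial does not split into linear factors over ℚ, so A has no Jordan form over ℚ; the rational canonical form exists over any field.

R = [[0, -3], [1, -1]]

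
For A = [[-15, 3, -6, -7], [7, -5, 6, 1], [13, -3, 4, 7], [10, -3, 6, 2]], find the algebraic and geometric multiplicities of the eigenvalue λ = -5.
The characteristic polynomial is (x + 2)^2(x + 5)^2, so the factor x + 5 appears with exponent 2: the algebraic multiplicity is 2.

rank(A + 5I) = 3, so the eigenspace has dimension 4 - 3 = 1: the geometric multiplicity is 1.

Since 1 < 2, A is not diagonalizable.

algebraic multiplicity 2, geometric multiplicity 1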